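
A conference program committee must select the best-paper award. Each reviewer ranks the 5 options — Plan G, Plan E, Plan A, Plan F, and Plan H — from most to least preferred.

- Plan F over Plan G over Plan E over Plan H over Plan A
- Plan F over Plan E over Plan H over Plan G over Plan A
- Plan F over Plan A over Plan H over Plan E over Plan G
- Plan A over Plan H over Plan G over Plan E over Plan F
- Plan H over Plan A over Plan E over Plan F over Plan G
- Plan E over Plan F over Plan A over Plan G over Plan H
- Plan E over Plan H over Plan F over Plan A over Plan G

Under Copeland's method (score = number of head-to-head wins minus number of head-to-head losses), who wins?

Pairwise results:
  Plan G vs Plan E: Plan E wins 5–2.
  Plan G vs Plan A: Plan A wins 5–2.
  Plan G vs Plan F: Plan F wins 6–1.
  Plan G vs Plan H: Plan H wins 5–2.
  Plan E vs Plan A: Plan E wins 4–3.
  Plan E vs Plan F: Plan E wins 4–3.
  Plan E vs Plan H: Plan E wins 4–3.
  Plan A vs Plan F: Plan F wins 5–2.
  Plan A vs Plan H: Plan H wins 4–3.
  Plan F vs Plan H: Plan F wins 4–3.
Copeland scores (wins − losses):
  Plan G: 0 − 4 = -4
  Plan E: 4 − 0 = 4
  Plan A: 1 − 3 = -2
  Plan F: 3 − 1 = 2
  Plan H: 2 − 2 = 0
Plan E has the best Copeland score.

Plan E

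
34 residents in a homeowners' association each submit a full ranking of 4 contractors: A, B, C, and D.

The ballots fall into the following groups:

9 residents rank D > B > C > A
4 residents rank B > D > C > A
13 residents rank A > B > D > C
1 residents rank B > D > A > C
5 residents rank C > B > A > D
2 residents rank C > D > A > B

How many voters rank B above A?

Ballots ranking B above A: 9+4+1+5 = 19.
Ballots ranking A above B: 13+2 = 15.
So 19 of 34 voters prefer B to A.

19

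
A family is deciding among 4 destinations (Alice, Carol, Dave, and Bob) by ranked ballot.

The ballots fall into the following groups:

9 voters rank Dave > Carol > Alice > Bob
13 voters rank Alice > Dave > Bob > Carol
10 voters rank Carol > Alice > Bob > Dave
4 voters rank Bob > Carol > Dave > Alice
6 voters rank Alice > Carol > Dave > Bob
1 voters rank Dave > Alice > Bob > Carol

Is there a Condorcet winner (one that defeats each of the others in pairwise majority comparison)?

Head-to-head results (43 voters total):
Alice vs Carol: Carol wins 23–20.
Alice vs Dave: Alice wins 29–14.
Alice vs Bob: Alice wins 39–4.
Carol vs Dave: Dave wins 23–20.
Carol vs Bob: Carol wins 25–18.
Dave vs Bob: Dave wins 29–14.
No candidate beats all others: Alice beats Dave beats Carol beats Alice, a majority cycle.

No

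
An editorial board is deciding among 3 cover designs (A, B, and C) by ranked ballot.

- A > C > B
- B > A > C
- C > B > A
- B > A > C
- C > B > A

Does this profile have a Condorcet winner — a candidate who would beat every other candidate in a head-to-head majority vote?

Head-to-head results (5 voters total):
A vs B: B wins 4–1.
A vs C: A wins 3–2.
B vs C: C wins 3–2.
No candidate beats all others: A beats C beats B beats A, a majority cycle.

No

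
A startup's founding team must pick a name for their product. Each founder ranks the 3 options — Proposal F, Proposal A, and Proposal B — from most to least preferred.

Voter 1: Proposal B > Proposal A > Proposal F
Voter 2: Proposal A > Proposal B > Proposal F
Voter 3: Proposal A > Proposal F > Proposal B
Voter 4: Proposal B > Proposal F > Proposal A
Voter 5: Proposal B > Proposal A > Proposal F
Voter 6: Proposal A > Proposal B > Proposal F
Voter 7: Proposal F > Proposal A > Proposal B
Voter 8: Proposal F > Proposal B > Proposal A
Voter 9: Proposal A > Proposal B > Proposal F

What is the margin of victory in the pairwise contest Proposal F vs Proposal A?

3

Ballots ranking Proposal F above Proposal A: 3.
Ballots ranking Proposal A above Proposal F: 6.
Proposal A wins 6–3, a margin of 3.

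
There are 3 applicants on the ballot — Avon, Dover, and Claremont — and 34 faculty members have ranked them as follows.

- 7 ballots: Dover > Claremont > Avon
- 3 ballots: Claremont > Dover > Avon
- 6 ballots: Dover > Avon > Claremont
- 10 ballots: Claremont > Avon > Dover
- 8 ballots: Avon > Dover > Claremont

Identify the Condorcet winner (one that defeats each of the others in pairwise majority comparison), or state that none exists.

Head-to-head results (34 voters total):
Avon vs Dover: Avon wins 18–16.
Avon vs Claremont: Claremont wins 20–14.
Dover vs Claremont: Dover wins 21–13.
No candidate beats all others: Avon beats Dover beats Claremont beats Avon, a majority cycle.

No Condorcet winner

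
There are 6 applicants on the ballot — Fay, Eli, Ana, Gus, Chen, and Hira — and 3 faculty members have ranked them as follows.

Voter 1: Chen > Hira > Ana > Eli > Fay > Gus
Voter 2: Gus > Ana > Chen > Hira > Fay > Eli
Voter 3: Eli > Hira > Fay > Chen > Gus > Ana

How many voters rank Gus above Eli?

Ballots ranking Gus above Eli: 1.
Ballots ranking Eli above Gus: 2.
So 1 of 3 voters prefer Gus to Eli.

1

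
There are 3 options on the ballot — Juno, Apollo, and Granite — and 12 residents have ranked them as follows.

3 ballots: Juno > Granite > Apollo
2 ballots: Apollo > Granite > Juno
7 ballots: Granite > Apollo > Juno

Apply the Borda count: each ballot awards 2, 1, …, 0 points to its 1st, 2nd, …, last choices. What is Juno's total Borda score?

Borda scores:
  Juno: 3·2 + 2·0 + 7·0 = 6
  Apollo: 3·0 + 2·2 + 7·1 = 11
  Granite: 3·1 + 2·1 + 7·2 = 19

6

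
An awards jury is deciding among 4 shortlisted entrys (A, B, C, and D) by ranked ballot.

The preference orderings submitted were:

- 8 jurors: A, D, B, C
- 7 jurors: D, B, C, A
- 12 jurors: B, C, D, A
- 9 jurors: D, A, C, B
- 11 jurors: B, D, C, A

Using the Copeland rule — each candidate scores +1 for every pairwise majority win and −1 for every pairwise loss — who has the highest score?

D

Pairwise results:
  A vs B: B wins 30–17.
  A vs C: C wins 30–17.
  A vs D: D wins 39–8.
  B vs C: B wins 38–9.
  B vs D: D wins 24–23.
  C vs D: D wins 35–12.
Copeland scores (wins − losses):
  A: 0 − 3 = -3
  B: 2 − 1 = 1
  C: 1 − 2 = -1
  D: 3 − 0 = 3
D has the best Copeland score.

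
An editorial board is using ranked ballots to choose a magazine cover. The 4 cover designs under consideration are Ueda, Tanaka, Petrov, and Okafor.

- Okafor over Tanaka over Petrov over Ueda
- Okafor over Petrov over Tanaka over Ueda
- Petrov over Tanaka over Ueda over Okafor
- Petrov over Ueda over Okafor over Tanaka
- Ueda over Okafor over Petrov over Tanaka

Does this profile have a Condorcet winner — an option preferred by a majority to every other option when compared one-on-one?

Head-to-head results (5 voters total):
Ueda vs Tanaka: Tanaka wins 3–2.
Ueda vs Petrov: Petrov wins 4–1.
Ueda vs Okafor: Ueda wins 3–2.
Tanaka vs Petrov: Petrov wins 4–1.
Tanaka vs Okafor: Okafor wins 4–1.
Petrov vs Okafor: Okafor wins 3–2.
No candidate beats all others: Ueda beats Okafor beats Tanaka beats Ueda, a majority cycle.

No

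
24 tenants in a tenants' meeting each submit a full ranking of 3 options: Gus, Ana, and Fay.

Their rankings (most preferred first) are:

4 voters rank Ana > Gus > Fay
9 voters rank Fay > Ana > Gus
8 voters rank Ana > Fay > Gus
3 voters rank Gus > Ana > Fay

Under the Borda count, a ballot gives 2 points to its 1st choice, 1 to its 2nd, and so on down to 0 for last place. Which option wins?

Ana

Borda scores:
  Gus: 4·1 + 9·0 + 8·0 + 3·2 = 10
  Ana: 4·2 + 9·1 + 8·2 + 3·1 = 36
  Fay: 4·0 + 9·2 + 8·1 + 3·0 = 26
Ana has the highest total.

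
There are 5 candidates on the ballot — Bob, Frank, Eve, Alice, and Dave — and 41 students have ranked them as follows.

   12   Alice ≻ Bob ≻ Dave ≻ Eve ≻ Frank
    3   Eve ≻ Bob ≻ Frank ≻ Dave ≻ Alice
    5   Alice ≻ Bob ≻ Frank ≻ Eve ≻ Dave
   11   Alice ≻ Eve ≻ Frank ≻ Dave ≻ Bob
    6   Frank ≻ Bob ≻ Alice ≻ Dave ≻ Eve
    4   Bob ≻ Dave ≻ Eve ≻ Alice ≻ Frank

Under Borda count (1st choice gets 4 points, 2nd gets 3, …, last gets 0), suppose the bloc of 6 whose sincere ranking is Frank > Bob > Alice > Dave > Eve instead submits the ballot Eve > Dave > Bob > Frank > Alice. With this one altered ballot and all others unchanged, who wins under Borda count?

Alice

Borda totals with the altered ballot: Bob 88, Frank 44, Eve 94, Alice 116, Dave 68.
The winner is unchanged: still Alice.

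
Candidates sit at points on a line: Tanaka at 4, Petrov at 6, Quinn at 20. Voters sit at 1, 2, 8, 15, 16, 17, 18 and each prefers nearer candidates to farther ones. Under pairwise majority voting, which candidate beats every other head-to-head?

With single-peaked preferences on a line, the Condorcet winner is the candidate closest to the median voter.
The median voter (position 15) is closest to Quinn at 20.
Check: Quinn vs Tanaka — voters closer to Quinn: 4 of 7.

Quinn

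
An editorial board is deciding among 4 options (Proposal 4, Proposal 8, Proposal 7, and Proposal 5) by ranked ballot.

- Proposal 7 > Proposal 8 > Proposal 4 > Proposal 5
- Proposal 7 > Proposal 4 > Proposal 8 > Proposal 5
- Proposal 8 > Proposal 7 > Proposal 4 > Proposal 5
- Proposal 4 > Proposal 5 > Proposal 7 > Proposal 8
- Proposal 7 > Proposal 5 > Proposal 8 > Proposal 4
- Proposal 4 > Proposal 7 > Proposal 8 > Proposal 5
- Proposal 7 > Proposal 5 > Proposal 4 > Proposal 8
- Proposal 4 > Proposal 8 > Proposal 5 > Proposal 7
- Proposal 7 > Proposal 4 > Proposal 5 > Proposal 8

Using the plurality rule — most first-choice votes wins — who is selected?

Proposal 7

First-place vote totals:
  Proposal 4: 3
  Proposal 8: 1
  Proposal 7: 5
  Proposal 5: 0
Proposal 7 has the most first-place votes.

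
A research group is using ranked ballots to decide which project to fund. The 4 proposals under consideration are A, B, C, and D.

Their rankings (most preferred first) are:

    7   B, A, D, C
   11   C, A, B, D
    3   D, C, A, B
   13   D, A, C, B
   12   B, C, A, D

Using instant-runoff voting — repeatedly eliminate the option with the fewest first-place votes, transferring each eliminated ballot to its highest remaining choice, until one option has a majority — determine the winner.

B

Round 1: B 19, D 16, C 11, A 0. A has the fewest and is eliminated.
Round 2: B 19, D 16, C 11. C has the fewest and is eliminated.
Round 3: B 30, D 16. B has a majority.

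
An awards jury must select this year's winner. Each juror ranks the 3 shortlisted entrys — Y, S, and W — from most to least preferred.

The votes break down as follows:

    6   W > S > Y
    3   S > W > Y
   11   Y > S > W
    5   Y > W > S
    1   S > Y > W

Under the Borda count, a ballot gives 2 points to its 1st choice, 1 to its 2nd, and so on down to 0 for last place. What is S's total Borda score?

Borda scores:
  Y: 6·0 + 3·0 + 11·2 + 5·2 + 1 = 33
  S: 6·1 + 3·2 + 11·1 + 5·0 + 2 = 25
  W: 6·2 + 3·1 + 11·0 + 5·1 + 0 = 20

25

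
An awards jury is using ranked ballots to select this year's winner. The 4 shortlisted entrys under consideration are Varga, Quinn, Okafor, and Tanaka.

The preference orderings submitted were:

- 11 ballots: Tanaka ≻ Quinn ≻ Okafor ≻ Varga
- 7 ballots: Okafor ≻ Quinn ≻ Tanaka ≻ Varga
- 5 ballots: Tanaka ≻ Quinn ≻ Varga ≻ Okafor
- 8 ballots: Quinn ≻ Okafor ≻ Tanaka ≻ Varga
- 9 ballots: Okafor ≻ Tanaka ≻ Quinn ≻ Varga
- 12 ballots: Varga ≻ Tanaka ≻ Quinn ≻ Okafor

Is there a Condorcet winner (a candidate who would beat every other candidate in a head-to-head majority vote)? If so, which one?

Head-to-head results (52 voters total):
Varga vs Quinn: Quinn wins 40–12.
Varga vs Okafor: Okafor wins 35–17.
Varga vs Tanaka: Tanaka wins 40–12.
Quinn vs Okafor: Quinn wins 36–16.
Quinn vs Tanaka: Tanaka wins 37–15.
Okafor vs Tanaka: Tanaka wins 28–24.
Tanaka beats each rival — Varga (40–12), Quinn (37–15), Okafor (28–24) — so Tanaka is the Condorcet winner.

Tanaka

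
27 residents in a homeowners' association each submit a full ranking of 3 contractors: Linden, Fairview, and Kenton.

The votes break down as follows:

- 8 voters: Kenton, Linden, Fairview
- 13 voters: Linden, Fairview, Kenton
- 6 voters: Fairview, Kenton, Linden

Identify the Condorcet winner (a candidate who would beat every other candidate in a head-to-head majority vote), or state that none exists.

There is no Condorcet winner

Head-to-head results (27 voters total):
Linden vs Fairview: Linden wins 21–6.
Linden vs Kenton: Kenton wins 14–13.
Fairview vs Kenton: Fairview wins 19–8.
No candidate beats all others: Linden beats Fairview beats Kenton beats Linden, a majority cycle.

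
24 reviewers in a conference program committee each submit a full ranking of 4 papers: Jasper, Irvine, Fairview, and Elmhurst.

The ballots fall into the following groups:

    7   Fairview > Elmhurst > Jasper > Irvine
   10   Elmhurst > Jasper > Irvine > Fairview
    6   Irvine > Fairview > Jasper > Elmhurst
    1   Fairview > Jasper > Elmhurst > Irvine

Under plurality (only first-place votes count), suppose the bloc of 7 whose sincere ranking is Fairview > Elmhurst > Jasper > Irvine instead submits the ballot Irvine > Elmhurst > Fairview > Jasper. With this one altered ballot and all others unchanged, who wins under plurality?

First-place totals with the altered ballot: Jasper 0, Irvine 13, Fairview 1, Elmhurst 10.
The switch changes the winner from Elmhurst to Irvine.

Irvine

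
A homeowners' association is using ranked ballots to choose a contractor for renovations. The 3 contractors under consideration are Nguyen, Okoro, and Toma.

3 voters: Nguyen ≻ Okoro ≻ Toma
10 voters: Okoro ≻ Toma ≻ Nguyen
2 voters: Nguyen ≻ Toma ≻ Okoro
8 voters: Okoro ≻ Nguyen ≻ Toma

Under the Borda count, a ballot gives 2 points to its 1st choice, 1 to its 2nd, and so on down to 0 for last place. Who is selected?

Okoro

Borda scores:
  Nguyen: 3·2 + 10·0 + 2·2 + 8·1 = 18
  Okoro: 3·1 + 10·2 + 2·0 + 8·2 = 39
  Toma: 3·0 + 10·1 + 2·1 + 8·0 = 12
Okoro has the highest total.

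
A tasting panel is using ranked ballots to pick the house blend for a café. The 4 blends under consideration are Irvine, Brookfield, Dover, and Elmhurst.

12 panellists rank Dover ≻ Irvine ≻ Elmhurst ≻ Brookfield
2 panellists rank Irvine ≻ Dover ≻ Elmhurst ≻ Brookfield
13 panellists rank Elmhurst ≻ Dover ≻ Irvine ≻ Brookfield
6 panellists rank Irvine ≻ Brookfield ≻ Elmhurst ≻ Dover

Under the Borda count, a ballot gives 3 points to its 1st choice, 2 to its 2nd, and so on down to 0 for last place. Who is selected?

Borda scores:
  Irvine: 12·2 + 2·3 + 13·1 + 6·3 = 61
  Brookfield: 12·0 + 2·0 + 13·0 + 6·2 = 12
  Dover: 12·3 + 2·2 + 13·2 + 6·0 = 66
  Elmhurst: 12·1 + 2·1 + 13·3 + 6·1 = 59
Dover has the highest total.

Dover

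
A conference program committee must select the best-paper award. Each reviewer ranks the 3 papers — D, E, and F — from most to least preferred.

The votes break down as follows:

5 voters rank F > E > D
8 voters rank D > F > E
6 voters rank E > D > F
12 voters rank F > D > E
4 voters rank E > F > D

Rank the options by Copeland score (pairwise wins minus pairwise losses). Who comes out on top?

Pairwise results:
  D vs E: D wins 20–15.
  D vs F: F wins 21–14.
  E vs F: F wins 25–10.
Copeland scores (wins − losses):
  D: 1 − 1 = 0
  E: 0 − 2 = -2
  F: 2 − 0 = 2
F has the best Copeland score.

F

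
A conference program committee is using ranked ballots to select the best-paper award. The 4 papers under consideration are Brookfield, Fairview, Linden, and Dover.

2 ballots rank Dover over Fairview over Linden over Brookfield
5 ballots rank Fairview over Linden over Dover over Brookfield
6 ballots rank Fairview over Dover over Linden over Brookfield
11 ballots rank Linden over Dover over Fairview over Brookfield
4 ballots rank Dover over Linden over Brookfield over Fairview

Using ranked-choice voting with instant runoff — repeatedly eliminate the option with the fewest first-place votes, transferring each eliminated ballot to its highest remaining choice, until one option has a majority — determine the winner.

Linden

Round 1: Fairview 11, Linden 11, Dover 6, Brookfield 0. Brookfield has the fewest and is eliminated.
Round 2: Fairview 11, Linden 11, Dover 6. Dover has the fewest and is eliminated.
Round 3: Linden 15, Fairview 13. Linden has a majority.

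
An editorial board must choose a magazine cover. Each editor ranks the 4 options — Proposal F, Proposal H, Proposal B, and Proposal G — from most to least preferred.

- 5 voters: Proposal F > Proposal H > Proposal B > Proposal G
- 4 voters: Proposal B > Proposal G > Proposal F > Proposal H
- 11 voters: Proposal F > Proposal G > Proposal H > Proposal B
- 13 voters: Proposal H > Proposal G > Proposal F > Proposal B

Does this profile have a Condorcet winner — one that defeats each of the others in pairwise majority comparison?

No

Head-to-head results (33 voters total):
Proposal F vs Proposal H: Proposal F wins 20–13.
Proposal F vs Proposal B: Proposal F wins 29–4.
Proposal F vs Proposal G: Proposal G wins 17–16.
Proposal H vs Proposal B: Proposal H wins 29–4.
Proposal H vs Proposal G: Proposal H wins 18–15.
Proposal B vs Proposal G: Proposal G wins 24–9.
No candidate beats all others: Proposal F beats Proposal H beats Proposal G beats Proposal F, a majority cycle.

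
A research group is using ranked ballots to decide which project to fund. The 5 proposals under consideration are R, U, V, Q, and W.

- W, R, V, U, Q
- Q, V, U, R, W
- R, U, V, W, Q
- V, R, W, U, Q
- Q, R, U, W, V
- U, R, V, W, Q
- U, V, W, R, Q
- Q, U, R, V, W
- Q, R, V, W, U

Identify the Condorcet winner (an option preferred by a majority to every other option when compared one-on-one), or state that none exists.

Head-to-head results (9 voters total):
R vs U: R wins 5–4.
R vs V: R wins 6–3.
R vs Q: R wins 5–4.
R vs W: R wins 7–2.
U vs V: U wins 5–4.
U vs Q: U wins 5–4.
U vs W: U wins 6–3.
V vs Q: V wins 5–4.
V vs W: V wins 7–2.
Q vs W: W wins 5–4.
R beats each rival — U (5–4), V (6–3), Q (5–4), W (7–2) — so R is the Condorcet winner.

R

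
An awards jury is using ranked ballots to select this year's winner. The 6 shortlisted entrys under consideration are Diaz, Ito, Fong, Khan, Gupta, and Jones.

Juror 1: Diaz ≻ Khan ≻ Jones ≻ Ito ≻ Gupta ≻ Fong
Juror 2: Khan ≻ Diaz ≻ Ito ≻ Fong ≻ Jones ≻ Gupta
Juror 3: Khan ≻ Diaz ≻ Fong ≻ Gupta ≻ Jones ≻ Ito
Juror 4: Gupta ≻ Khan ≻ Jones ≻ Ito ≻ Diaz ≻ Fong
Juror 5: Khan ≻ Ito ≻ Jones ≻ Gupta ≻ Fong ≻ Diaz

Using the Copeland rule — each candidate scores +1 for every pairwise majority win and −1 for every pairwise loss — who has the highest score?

Khan

Pairwise results:
  Diaz vs Ito: Diaz wins 3–2.
  Diaz vs Fong: Diaz wins 4–1.
  Diaz vs Khan: Khan wins 4–1.
  Diaz vs Gupta: Diaz wins 3–2.
  Diaz vs Jones: Diaz wins 3–2.
  Ito vs Fong: Ito wins 4–1.
  Ito vs Khan: Khan wins 5–0.
  Ito vs Gupta: Ito wins 3–2.
  Ito vs Jones: Jones wins 3–2.
  Fong vs Khan: Khan wins 5–0.
  Fong vs Gupta: Gupta wins 3–2.
  Fong vs Jones: Jones wins 3–2.
  Khan vs Gupta: Khan wins 4–1.
  Khan vs Jones: Khan wins 5–0.
  Gupta vs Jones: Jones wins 3–2.
Copeland scores (wins − losses):
  Diaz: 4 − 1 = 3
  Ito: 2 − 3 = -1
  Fong: 0 − 5 = -5
  Khan: 5 − 0 = 5
  Gupta: 1 − 4 = -3
  Jones: 3 − 2 = 1
Khan has the best Copeland score.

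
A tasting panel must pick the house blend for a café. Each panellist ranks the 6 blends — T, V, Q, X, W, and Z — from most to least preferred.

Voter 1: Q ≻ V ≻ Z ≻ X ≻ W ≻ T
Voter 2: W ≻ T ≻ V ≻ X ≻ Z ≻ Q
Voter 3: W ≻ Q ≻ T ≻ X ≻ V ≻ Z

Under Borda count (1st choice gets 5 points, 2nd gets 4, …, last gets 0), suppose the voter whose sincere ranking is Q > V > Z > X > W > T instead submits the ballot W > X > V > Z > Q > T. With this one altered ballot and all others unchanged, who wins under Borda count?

W

Borda totals with the altered ballot: T 7, V 7, Q 5, X 8, W 15, Z 3.
The winner is unchanged: still W.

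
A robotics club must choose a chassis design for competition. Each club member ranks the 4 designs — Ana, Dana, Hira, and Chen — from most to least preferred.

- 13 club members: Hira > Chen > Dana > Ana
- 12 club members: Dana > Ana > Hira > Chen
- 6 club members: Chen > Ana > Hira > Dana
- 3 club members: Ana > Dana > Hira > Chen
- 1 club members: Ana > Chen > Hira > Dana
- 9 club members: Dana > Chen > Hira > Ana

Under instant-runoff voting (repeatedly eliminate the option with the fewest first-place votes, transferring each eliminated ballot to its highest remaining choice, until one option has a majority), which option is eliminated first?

Round 1: Dana 21, Hira 13, Chen 6, Ana 4. Ana has the fewest and is eliminated.
Round 2: Dana 24, Hira 13, Chen 7. Dana has a majority.

Ana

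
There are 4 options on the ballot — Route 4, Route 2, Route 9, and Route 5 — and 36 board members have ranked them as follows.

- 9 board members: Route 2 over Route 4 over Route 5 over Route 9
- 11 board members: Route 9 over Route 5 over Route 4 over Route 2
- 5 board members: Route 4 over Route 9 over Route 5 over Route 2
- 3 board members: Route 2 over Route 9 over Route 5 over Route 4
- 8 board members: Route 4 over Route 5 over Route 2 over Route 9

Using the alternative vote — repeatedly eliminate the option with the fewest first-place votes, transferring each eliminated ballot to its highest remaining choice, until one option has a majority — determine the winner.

Round 1: Route 4 13, Route 2 12, Route 9 11, Route 5 0. Route 5 has the fewest and is eliminated.
Round 2: Route 4 13, Route 2 12, Route 9 11. Route 9 has the fewest and is eliminated.
Round 3: Route 4 24, Route 2 12. Route 4 has a majority.

Route 4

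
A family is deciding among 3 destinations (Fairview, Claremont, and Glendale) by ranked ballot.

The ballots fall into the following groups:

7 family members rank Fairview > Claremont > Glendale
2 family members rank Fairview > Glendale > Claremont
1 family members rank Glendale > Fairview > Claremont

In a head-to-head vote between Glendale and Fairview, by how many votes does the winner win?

8

Ballots ranking Glendale above Fairview: 1.
Ballots ranking Fairview above Glendale: 7+2 = 9.
Fairview wins 9–1, a margin of 8.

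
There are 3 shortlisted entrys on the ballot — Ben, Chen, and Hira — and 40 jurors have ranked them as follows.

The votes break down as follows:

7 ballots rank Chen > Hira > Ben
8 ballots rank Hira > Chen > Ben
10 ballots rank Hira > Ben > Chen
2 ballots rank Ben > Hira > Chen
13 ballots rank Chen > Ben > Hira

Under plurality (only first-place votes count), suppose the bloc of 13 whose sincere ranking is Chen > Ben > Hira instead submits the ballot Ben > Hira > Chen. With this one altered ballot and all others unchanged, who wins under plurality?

First-place totals with the altered ballot: Ben 15, Chen 7, Hira 18.
The switch changes the winner from Chen to Hira.

Hira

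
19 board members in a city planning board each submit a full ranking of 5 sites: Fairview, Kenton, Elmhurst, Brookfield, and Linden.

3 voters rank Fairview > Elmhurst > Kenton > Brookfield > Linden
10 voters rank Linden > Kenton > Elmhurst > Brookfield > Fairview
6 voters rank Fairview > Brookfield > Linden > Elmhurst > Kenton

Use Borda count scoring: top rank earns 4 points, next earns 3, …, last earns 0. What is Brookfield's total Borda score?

Borda scores:
  Fairview: 3·4 + 10·0 + 6·4 = 36
  Kenton: 3·2 + 10·3 + 6·0 = 36
  Elmhurst: 3·3 + 10·2 + 6·1 = 35
  Brookfield: 3·1 + 10·1 + 6·3 = 31
  Linden: 3·0 + 10·4 + 6·2 = 52

31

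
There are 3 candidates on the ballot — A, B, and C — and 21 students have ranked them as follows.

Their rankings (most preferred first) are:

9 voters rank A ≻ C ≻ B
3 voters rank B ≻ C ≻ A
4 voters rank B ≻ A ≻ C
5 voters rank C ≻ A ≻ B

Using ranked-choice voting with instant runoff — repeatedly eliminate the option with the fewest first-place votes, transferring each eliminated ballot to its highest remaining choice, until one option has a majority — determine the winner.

Round 1: A 9, B 7, C 5. C has the fewest and is eliminated.
Round 2: A 14, B 7. A has a majority.

A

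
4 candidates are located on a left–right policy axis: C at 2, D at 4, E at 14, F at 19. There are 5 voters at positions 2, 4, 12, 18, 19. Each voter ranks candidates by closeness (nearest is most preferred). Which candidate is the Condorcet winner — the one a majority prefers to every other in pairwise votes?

With single-peaked preferences on a line, the Condorcet winner is the candidate closest to the median voter.
The median voter (position 12) is closest to E at 14.
Check: E vs F — voters closer to E: 3 of 5.

E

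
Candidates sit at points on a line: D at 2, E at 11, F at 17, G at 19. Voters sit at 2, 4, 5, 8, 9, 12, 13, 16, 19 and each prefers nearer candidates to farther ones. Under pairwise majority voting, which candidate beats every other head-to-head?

E

With single-peaked preferences on a line, the Condorcet winner is the candidate closest to the median voter.
The median voter (position 9) is closest to E at 11.
Check: E vs G — voters closer to E: 7 of 9.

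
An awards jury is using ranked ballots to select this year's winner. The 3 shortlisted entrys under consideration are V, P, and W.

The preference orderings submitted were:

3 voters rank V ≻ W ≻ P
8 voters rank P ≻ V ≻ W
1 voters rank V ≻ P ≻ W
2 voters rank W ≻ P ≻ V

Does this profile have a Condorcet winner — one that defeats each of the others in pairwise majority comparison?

Head-to-head results (14 voters total):
V vs P: P wins 10–4.
V vs W: V wins 12–2.
P vs W: P wins 9–5.
P beats each rival — V (10–4), W (9–5) — so P is the Condorcet winner.

Yes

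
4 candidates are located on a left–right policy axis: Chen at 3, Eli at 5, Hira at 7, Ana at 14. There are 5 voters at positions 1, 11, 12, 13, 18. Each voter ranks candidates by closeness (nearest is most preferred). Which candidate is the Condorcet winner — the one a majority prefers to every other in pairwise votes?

With single-peaked preferences on a line, the Condorcet winner is the candidate closest to the median voter.
The median voter (position 12) is closest to Ana at 14.
Check: Ana vs Chen — voters closer to Ana: 4 of 5.

Ana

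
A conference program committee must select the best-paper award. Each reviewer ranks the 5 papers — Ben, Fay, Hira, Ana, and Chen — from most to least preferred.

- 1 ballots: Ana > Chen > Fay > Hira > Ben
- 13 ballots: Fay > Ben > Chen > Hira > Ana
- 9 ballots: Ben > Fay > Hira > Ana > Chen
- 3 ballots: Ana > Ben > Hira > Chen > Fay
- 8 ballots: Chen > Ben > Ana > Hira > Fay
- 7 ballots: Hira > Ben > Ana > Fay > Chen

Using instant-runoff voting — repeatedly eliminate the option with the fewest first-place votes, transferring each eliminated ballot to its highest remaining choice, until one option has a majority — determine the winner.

Round 1: Fay 13, Ben 9, Chen 8, Hira 7, Ana 4. Ana has the fewest and is eliminated.
Round 2: Fay 13, Ben 12, Chen 9, Hira 7. Hira has the fewest and is eliminated.
Round 3: Ben 19, Fay 13, Chen 9. Chen has the fewest and is eliminated.
Round 4: Ben 27, Fay 14. Ben has a majority.

Ben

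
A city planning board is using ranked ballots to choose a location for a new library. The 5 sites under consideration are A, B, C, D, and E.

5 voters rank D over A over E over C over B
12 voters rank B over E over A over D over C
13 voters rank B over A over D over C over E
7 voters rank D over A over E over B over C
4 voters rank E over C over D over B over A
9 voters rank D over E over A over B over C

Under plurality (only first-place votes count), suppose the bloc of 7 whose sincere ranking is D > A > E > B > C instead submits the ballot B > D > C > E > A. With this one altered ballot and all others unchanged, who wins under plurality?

B

First-place totals with the altered ballot: A 0, B 32, C 0, D 14, E 4.
The winner is unchanged: still B.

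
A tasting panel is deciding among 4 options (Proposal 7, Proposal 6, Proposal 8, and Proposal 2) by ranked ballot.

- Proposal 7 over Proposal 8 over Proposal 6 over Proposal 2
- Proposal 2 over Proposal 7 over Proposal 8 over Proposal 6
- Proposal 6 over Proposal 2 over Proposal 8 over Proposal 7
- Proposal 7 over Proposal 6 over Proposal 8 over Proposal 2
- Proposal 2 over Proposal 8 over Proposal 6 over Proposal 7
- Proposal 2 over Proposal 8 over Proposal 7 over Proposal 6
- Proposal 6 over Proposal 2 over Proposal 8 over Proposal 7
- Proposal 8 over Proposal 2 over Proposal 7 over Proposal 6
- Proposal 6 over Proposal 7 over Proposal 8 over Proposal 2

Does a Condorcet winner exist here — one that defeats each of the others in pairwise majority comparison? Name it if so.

There is no Condorcet winner

Head-to-head results (9 voters total):
Proposal 7 vs Proposal 6: Proposal 7 wins 5–4.
Proposal 7 vs Proposal 8: Proposal 8 wins 5–4.
Proposal 7 vs Proposal 2: Proposal 2 wins 6–3.
Proposal 6 vs Proposal 8: Proposal 8 wins 5–4.
Proposal 6 vs Proposal 2: Proposal 6 wins 5–4.
Proposal 8 vs Proposal 2: Proposal 2 wins 5–4.
No candidate beats all others: Proposal 7 beats Proposal 6 beats Proposal 2 beats Proposal 7, a majority cycle.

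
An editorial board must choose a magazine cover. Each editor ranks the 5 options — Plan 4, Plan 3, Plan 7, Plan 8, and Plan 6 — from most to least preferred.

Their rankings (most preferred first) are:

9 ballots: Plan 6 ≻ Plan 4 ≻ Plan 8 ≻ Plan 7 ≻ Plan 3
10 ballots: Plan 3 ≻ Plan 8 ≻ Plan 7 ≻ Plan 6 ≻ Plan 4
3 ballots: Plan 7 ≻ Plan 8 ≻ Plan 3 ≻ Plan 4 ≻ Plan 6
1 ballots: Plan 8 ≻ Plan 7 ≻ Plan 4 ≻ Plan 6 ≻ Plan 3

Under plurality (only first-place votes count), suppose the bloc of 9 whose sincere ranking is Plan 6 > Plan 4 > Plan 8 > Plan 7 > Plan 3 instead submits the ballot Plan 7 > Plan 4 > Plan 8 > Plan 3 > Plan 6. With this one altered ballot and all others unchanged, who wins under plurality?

Plan 7

First-place totals with the altered ballot: Plan 4 0, Plan 3 10, Plan 7 12, Plan 8 1, Plan 6 0.
The switch changes the winner from Plan 3 to Plan 7.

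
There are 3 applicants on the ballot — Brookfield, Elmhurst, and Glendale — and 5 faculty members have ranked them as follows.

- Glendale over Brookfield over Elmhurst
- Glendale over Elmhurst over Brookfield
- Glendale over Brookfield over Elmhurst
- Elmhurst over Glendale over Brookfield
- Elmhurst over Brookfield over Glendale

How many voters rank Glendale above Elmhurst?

3

Ballots ranking Glendale above Elmhurst: 3.
Ballots ranking Elmhurst above Glendale: 2.
So 3 of 5 voters prefer Glendale to Elmhurst.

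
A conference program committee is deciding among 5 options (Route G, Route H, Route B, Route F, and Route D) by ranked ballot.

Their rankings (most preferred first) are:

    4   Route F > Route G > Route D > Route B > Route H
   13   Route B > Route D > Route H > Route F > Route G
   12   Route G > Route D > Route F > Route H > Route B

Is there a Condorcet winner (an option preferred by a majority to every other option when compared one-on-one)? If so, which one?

Head-to-head results (29 voters total):
Route G vs Route H: Route G wins 16–13.
Route G vs Route B: Route G wins 16–13.
Route G vs Route F: Route F wins 17–12.
Route G vs Route D: Route G wins 16–13.
Route H vs Route B: Route B wins 17–12.
Route H vs Route F: Route F wins 16–13.
Route H vs Route D: Route D wins 29–0.
Route B vs Route F: Route F wins 16–13.
Route B vs Route D: Route D wins 16–13.
Route F vs Route D: Route D wins 25–4.
No candidate beats all others: Route G beats Route D beats Route F beats Route G, a majority cycle.

There is no Condorcet winner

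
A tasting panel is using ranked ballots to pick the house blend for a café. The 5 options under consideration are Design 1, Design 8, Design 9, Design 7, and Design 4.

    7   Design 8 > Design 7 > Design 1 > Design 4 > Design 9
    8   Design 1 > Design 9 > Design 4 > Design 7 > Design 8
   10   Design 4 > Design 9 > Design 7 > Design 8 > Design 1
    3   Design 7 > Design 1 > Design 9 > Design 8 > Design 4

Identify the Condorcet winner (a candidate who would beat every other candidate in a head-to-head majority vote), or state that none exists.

Head-to-head results (28 voters total):
Design 1 vs Design 8: Design 8 wins 17–11.
Design 1 vs Design 9: Design 1 wins 18–10.
Design 1 vs Design 7: Design 7 wins 20–8.
Design 1 vs Design 4: Design 1 wins 18–10.
Design 8 vs Design 9: Design 9 wins 21–7.
Design 8 vs Design 7: Design 7 wins 21–7.
Design 8 vs Design 4: Design 4 wins 18–10.
Design 9 vs Design 7: Design 9 wins 18–10.
Design 9 vs Design 4: Design 4 wins 17–11.
Design 7 vs Design 4: Design 4 wins 18–10.
No candidate beats all others: Design 1 beats Design 9 beats Design 8 beats Design 1, a majority cycle.

There is no Condorcet winner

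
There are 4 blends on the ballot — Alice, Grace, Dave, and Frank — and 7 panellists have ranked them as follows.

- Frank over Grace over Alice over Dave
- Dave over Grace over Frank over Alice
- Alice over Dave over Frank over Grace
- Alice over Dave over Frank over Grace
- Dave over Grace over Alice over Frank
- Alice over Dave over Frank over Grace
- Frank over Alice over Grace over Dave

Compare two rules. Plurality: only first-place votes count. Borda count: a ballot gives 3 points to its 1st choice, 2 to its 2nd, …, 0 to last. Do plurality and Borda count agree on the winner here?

Plurality first-place counts: Alice 3, Grace 0, Dave 2, Frank 2 → Alice.
Borda totals: Alice 13, Grace 7, Dave 12, Frank 10 → Alice.
The two rules agree on Alice.

Yes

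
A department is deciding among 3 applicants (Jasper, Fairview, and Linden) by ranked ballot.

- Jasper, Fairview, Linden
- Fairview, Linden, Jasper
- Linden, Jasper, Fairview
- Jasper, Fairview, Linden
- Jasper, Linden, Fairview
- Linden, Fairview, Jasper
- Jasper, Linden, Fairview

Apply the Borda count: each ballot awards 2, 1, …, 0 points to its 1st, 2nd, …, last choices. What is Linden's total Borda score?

7

Borda scores:
  Jasper: 2 + 0 + 1 + 2 + 2 + 0 + 2 = 9
  Fairview: 1 + 2 + 0 + 1 + 0 + 1 + 0 = 5
  Linden: 0 + 1 + 2 + 0 + 1 + 2 + 1 = 7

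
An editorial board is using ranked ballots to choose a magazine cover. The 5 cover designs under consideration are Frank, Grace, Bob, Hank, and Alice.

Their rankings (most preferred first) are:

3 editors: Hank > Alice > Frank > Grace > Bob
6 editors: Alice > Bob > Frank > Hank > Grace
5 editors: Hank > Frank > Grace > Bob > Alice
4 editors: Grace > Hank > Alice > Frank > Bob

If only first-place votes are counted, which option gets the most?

First-place vote totals:
  Frank: 0
  Grace: 4
  Bob: 0
  Hank: 8
  Alice: 6
Hank has the most first-place votes.

Hank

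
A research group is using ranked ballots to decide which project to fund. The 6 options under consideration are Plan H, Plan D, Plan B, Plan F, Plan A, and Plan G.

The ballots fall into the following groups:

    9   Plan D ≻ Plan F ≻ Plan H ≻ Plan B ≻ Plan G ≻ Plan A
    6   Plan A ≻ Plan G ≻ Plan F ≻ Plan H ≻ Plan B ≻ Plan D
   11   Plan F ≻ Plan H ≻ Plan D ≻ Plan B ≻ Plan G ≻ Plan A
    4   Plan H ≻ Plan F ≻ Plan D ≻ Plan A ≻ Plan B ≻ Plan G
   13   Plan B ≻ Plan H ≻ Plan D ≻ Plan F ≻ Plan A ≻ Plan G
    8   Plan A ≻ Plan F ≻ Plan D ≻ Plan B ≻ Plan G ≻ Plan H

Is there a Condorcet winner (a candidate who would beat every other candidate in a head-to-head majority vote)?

Head-to-head results (51 voters total):
Plan H vs Plan D: Plan H wins 34–17.
Plan H vs Plan B: Plan H wins 30–21.
Plan H vs Plan F: Plan F wins 34–17.
Plan H vs Plan A: Plan H wins 37–14.
Plan H vs Plan G: Plan H wins 37–14.
Plan D vs Plan B: Plan D wins 32–19.
Plan D vs Plan F: Plan F wins 29–22.
Plan D vs Plan A: Plan D wins 37–14.
Plan D vs Plan G: Plan D wins 45–6.
Plan B vs Plan F: Plan F wins 38–13.
Plan B vs Plan A: Plan B wins 33–18.
Plan B vs Plan G: Plan B wins 45–6.
Plan F vs Plan A: Plan F wins 37–14.
Plan F vs Plan G: Plan F wins 45–6.
Plan A vs Plan G: Plan A wins 31–20.
Plan F beats each rival — Plan H (34–17), Plan D (29–22), Plan B (38–13), Plan A (37–14), Plan G (45–6) — so Plan F is the Condorcet winner.

Yes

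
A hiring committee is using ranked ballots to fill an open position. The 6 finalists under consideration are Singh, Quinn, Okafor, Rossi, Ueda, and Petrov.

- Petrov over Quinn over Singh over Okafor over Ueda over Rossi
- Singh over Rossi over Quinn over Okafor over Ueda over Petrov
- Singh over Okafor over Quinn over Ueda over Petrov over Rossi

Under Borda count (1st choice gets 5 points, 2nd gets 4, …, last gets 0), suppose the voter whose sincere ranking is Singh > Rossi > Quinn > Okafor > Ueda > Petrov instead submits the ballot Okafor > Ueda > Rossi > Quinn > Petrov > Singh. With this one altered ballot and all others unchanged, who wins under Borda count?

Okafor

Borda totals with the altered ballot: Singh 8, Quinn 9, Okafor 11, Rossi 3, Ueda 7, Petrov 7.
The switch changes the winner from Singh to Okafor.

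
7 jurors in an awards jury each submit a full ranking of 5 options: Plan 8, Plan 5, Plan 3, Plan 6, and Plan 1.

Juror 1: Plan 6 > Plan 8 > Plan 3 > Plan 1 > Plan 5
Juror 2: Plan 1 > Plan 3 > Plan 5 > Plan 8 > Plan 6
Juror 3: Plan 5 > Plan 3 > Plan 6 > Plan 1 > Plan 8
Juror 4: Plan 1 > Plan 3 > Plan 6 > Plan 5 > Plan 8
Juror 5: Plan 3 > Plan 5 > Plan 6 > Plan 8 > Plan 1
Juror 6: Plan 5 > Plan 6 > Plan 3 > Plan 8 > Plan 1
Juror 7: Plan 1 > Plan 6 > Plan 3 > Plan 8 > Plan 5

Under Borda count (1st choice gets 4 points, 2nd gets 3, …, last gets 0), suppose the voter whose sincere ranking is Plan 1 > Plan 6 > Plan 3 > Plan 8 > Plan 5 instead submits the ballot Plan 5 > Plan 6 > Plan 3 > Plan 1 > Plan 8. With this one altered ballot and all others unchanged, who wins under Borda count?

Plan 3

Borda totals with the altered ballot: Plan 8 6, Plan 5 18, Plan 3 19, Plan 6 16, Plan 1 11.
The winner is unchanged: still Plan 3.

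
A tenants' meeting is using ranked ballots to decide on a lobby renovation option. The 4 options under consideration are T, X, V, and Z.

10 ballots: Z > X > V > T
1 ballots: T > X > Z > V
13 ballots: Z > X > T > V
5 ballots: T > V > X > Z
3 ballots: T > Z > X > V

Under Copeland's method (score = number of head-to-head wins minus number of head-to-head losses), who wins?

Pairwise results:
  T vs X: X wins 23–9.
  T vs V: T wins 22–10.
  T vs Z: Z wins 23–9.
  X vs V: X wins 27–5.
  X vs Z: Z wins 26–6.
  V vs Z: Z wins 27–5.
Copeland scores (wins − losses):
  T: 1 − 2 = -1
  X: 2 − 1 = 1
  V: 0 − 3 = -3
  Z: 3 − 0 = 3
Z has the best Copeland score.

Z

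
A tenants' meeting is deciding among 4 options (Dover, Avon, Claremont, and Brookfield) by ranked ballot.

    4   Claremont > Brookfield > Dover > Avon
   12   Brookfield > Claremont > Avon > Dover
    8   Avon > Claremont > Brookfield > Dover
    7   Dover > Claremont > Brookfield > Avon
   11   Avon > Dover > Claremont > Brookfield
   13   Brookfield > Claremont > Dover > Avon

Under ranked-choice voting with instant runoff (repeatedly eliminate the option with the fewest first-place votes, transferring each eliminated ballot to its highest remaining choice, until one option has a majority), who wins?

Brookfield

Round 1: Brookfield 25, Avon 19, Dover 7, Claremont 4. Claremont has the fewest and is eliminated.
Round 2: Brookfield 29, Avon 19, Dover 7. Brookfield has a majority.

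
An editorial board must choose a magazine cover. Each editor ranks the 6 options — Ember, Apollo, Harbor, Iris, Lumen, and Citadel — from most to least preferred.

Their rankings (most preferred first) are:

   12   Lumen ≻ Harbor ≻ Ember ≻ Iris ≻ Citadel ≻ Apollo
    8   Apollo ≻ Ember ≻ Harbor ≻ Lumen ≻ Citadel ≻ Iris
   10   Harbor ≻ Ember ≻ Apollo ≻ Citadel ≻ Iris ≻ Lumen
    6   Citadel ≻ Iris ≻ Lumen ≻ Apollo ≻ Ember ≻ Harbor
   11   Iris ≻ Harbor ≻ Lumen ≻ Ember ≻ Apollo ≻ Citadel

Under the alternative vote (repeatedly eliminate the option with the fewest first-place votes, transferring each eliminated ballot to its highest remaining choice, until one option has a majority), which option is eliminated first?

Round 1: Lumen 12, Iris 11, Harbor 10, Apollo 8, Citadel 6, Ember 0. Ember has the fewest and is eliminated.
Round 2: Lumen 12, Iris 11, Harbor 10, Apollo 8, Citadel 6. Citadel has the fewest and is eliminated.
Round 3: Iris 17, Lumen 12, Harbor 10, Apollo 8. Apollo has the fewest and is eliminated.
Round 4: Harbor 18, Iris 17, Lumen 12. Lumen has the fewest and is eliminated.
Round 5: Harbor 30, Iris 17. Harbor has a majority.

Ember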